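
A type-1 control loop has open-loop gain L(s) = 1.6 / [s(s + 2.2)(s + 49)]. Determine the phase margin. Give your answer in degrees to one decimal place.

89.6°

Gain crossover: |L(jω)| = 1 at ω ≈ 0.0148 rad s⁻¹.
∠L(j0.0148) = −90° − arctan(0.0148/2.2) − arctan(0.0148/49) ≈ -90.40°
PM = 180° + (-90.40°) = 89.60°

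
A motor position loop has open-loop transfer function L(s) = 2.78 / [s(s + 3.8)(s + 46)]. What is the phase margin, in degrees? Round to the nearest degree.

90°

Gain crossover: |L(jω)| = 1 at ω ≈ 0.0159 rad s⁻¹.
∠L(j0.0159) = −90° − arctan(0.0159/3.8) − arctan(0.0159/46) ≈ -90.26°
PM = 180° + (-90.26°) = 89.74°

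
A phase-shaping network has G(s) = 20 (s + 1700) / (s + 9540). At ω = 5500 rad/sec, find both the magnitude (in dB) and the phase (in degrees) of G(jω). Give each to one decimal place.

|G| = 20.4 dB, ∠G = 42.9°

|j5500 + 1700| = √(5500² + 1700²) = 5757
|j5500 + 9540| = √(5500² + 9540²) = 1.101e+04
|G(j5500)| = 20 × 5757 / 1.101e+04 = 10.455
20 log₁₀(10.455) = 20.39 dB
∠(j5500 + 1700) = arctan(5500/1700) = 72.82°
∠(j5500 + 9540) = arctan(5500/9540) = 29.96°
∠G(j5500) = 72.82° − 29.96° = 42.86°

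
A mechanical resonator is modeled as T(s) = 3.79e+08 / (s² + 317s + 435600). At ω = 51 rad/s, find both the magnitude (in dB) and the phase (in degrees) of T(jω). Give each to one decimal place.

|(j51)² + 317(j51) + 435600| = |4.33e+05 + j16167| = 4.333e+05
|T(j51)| = 3.79e+08 / 4.333e+05 = 874.68
20 log₁₀(874.68) = 58.84 dB
∠[(j51)² + 317(j51) + 435600] = ∠[4.33e+05 + j16167] = 2.14°
∠T(j51) = −2.14° = -2.14°

|T| = 58.8 dB, ∠T = -2.1 deg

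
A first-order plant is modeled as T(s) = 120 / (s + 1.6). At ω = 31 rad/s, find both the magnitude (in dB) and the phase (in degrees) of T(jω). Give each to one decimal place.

|j31 + 1.6| = √(31² + 1.6²) = 31.04
|T(j31)| = 120 / 31.04 = 3.8658
20 log₁₀(3.8658) = 11.74 dB
∠(j31 + 1.6) = arctan(31/1.6) = 87.05°
∠T(j31) = −87.05° = -87.05°

|T| = 11.7 dB, ∠T = -87.0°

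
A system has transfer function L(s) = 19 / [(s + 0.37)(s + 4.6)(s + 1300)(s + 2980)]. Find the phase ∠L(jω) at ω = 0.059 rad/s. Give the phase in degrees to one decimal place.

∠(j0.059 + 0.37) = arctan(0.059/0.37) = 9.06°
∠(j0.059 + 4.6) = arctan(0.059/4.6) = 0.73°
∠(j0.059 + 1300) = arctan(0.059/1300) = 0.00°
∠(j0.059 + 2980) = arctan(0.059/2980) = 0.00°
∠L(j0.059) = − (9.06° + 0.73° + 0.00° + 0.00°) = -9.80°

-9.8°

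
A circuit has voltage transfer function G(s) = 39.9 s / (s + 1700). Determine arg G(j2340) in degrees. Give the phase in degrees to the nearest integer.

36°

∠(j2340) = 90.00°
∠(j2340 + 1700) = arctan(2340/1700) = 54.00°
∠G(j2340) = 90.00° − 54.00° = 36.00°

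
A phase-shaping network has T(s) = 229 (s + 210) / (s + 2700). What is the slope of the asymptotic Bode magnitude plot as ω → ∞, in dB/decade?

With 1 zero and 1 pole, the high-frequency asymptotic slope is 20 × (1 − 1) = 0 dB/decade.

0 dB/decade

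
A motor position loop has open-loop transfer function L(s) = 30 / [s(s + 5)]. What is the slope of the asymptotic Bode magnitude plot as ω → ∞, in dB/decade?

-40 dB/decade

With 0 zeros and 2 poles, the high-frequency asymptotic slope is 20 × (0 − 2) = -40 dB/decade.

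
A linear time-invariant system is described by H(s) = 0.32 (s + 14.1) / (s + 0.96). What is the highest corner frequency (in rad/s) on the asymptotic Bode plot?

Break frequencies occur at each pole and zero magnitude: 0.96 rad/s, 14.1 rad/s.
The highest is 14.1 rad/s.

14.1 rad/s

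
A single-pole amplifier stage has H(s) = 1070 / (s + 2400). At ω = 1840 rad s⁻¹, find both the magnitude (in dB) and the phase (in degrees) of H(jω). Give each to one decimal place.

|H| = -9.0 dB, ∠H = -37.5 deg

|j1840 + 2400| = √(1840² + 2400²) = 3024
|H(j1840)| = 1070 / 3024 = 0.35382
20 log₁₀(0.35382) = -9.02 dB
∠(j1840 + 2400) = arctan(1840/2400) = 37.48°
∠H(j1840) = −37.48° = -37.48°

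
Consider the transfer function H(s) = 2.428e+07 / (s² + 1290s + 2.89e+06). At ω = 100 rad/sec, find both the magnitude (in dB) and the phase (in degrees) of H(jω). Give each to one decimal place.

|(j100)² + 1290(j100) + 2.89e+06| = |2.88e+06 + j1.29e+05| = 2.883e+06
|H(j100)| = 2.428e+07 / 2.883e+06 = 8.4221
20 log₁₀(8.4221) = 18.51 dB
∠[(j100)² + 1290(j100) + 2.89e+06] = ∠[2.88e+06 + j1.29e+05] = 2.56°
∠H(j100) = −2.56° = -2.56°

|H| = 18.5 dB, ∠H = -2.6°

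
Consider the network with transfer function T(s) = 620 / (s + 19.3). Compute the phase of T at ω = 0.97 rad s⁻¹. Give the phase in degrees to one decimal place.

∠(j0.97 + 19.3) = arctan(0.97/19.3) = 2.88°
∠T(j0.97) = −2.88° = -2.88°

-2.9°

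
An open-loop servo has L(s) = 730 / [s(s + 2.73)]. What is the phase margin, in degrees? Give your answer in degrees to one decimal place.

5.8°

Gain crossover: |L(jω)| = 1 at ω ≈ 26.9 rad/s.
∠L(j26.9) = −90° − arctan(26.9/2.73) ≈ -174.22°
PM = 180° + (-174.22°) = 5.78°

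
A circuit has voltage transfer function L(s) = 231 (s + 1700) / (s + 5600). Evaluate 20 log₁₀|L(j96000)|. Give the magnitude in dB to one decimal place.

47.3 dB

|j96000 + 1700| = √(96000² + 1700²) = 9.602e+04
|j96000 + 5600| = √(96000² + 5600²) = 9.616e+04
|L(j96000)| = 231 × 9.602e+04 / 9.616e+04 = 230.64
20 log₁₀(230.64) = 47.26 dB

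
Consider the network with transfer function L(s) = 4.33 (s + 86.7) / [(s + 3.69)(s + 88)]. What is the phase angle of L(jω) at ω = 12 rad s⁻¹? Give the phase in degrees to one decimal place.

∠(j12 + 86.7) = arctan(12/86.7) = 7.88°
∠(j12 + 3.69) = arctan(12/3.69) = 72.91°
∠(j12 + 88) = arctan(12/88) = 7.77°
∠L(j12) = 7.88° − (72.91° + 7.77°) = -72.79°

-72.8°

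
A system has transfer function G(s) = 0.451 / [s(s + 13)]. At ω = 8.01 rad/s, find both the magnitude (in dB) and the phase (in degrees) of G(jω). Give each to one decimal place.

|G| = -48.7 dB, ∠G = -121.6°

|j8.01 + 13| = √(8.01² + 13²) = 15.27
|j8.01| = 8.01
|G(j8.01)| = 0.451 / (15.27 × 8.01) = 0.0036874
20 log₁₀(0.0036874) = -48.67 dB
∠(j8.01 + 13) = arctan(8.01/13) = 31.64°
∠(j8.01) = 90.00°
∠G(j8.01) = − (31.64° + 90.00°) = -121.64°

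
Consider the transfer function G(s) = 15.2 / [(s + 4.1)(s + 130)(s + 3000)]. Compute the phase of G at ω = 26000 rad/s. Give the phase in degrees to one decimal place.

∠(j26000 + 4.1) = arctan(26000/4.1) = 89.99°
∠(j26000 + 130) = arctan(26000/130) = 89.71°
∠(j26000 + 3000) = arctan(26000/3000) = 83.42°
∠G(j26000) = − (89.99° + 89.71° + 83.42°) = -263.12°

-263.1°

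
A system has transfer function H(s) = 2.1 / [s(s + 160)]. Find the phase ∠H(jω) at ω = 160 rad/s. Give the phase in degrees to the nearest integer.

∠(j160 + 160) = arctan(160/160) = 45.00°
∠(j160) = 90.00°
∠H(j160) = − (45.00° + 90.00°) = -135.00°

-135°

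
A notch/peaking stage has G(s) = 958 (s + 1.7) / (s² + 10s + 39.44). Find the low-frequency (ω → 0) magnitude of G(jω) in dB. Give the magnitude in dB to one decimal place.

G(0) = 958 × 1.7 / 39.44 = 41.293
20 log₁₀(41.293) = 32.32 dB

32.3 dB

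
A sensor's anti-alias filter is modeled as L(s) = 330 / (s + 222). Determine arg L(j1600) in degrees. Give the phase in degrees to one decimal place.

-82.1°

∠(j1600 + 222) = arctan(1600/222) = 82.10°
∠L(j1600) = −82.10° = -82.10°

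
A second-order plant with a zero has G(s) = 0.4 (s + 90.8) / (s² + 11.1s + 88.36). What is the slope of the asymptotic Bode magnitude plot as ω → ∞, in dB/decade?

With 1 zero and 2 poles, the high-frequency asymptotic slope is 20 × (1 − 2) = -20 dB/decade.

-20 dB/decade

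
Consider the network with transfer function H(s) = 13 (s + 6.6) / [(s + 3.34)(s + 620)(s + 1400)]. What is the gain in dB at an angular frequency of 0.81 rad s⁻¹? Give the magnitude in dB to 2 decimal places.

|j0.81 + 6.6| = √(0.81² + 6.6²) = 6.65
|j0.81 + 3.34| = √(0.81² + 3.34²) = 3.437
|j0.81 + 620| = √(0.81² + 620²) = 620
|j0.81 + 1400| = √(0.81² + 1400²) = 1400
|H(j0.81)| = 13 × 6.65 / (3.437 × 620 × 1400) = 2.8977e-05
20 log₁₀(2.8977e-05) = -90.759 dB

-90.76 dB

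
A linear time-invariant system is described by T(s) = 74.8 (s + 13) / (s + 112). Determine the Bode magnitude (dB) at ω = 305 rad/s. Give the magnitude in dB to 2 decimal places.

|j305 + 13| = √(305² + 13²) = 305.3
|j305 + 112| = √(305² + 112²) = 324.9
|T(j305)| = 74.8 × 305.3 / 324.9 = 70.279
20 log₁₀(70.279) = 36.937 dB

36.94 dB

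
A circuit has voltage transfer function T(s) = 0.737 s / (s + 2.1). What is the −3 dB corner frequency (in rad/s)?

2.1 rad/s

For a single-pole high-pass, the −3 dB point is at the pole: ω = 2.1 rad/s.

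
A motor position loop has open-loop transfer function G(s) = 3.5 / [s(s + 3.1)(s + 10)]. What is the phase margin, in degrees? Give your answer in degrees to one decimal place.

87.3 deg

Gain crossover: |G(jω)| = 1 at ω ≈ 0.113 rad/s.
∠G(j0.113) = −90° − arctan(0.113/3.1) − arctan(0.113/10) ≈ -92.73°
PM = 180° + (-92.73°) = 87.27°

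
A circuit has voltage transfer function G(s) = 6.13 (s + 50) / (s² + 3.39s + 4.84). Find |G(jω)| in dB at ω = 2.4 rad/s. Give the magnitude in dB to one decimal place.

|j2.4 + 50| = √(2.4² + 50²) = 50.06
|(j2.4)² + 3.39(j2.4) + 4.84| = |-0.92 + j8.136| = 8.188
|G(j2.4)| = 6.13 × 50.06 / 8.188 = 37.477
20 log₁₀(37.477) = 31.48 dB

31.5 dB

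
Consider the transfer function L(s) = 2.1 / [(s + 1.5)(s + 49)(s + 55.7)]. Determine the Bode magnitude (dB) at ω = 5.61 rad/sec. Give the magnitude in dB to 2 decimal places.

|j5.61 + 1.5| = √(5.61² + 1.5²) = 5.807
|j5.61 + 49| = √(5.61² + 49²) = 49.32
|j5.61 + 55.7| = √(5.61² + 55.7²) = 55.98
|L(j5.61)| = 2.1 / (5.807 × 49.32 × 55.98) = 0.00013098
20 log₁₀(0.00013098) = -77.656 dB

-77.66 dB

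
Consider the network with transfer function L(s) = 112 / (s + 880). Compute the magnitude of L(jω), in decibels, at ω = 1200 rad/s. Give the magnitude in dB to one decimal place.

-22.5 dB

|j1200 + 880| = √(1200² + 880²) = 1488
|L(j1200)| = 112 / 1488 = 0.075264
20 log₁₀(0.075264) = -22.47 dB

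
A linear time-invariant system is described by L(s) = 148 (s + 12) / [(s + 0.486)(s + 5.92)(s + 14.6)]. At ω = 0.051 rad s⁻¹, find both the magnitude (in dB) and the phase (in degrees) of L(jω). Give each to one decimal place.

|L| = 32.5 dB, ∠L = -6.4°

|j0.051 + 12| = √(0.051² + 12²) = 12
|j0.051 + 0.486| = √(0.051² + 0.486²) = 0.4887
|j0.051 + 5.92| = √(0.051² + 5.92²) = 5.92
|j0.051 + 14.6| = √(0.051² + 14.6²) = 14.6
|L(j0.051)| = 148 × 12 / (0.4887 × 5.92 × 14.6) = 42.047
20 log₁₀(42.047) = 32.47 dB
∠(j0.051 + 12) = arctan(0.051/12) = 0.24°
∠(j0.051 + 0.486) = arctan(0.051/0.486) = 5.99°
∠(j0.051 + 5.92) = arctan(0.051/5.92) = 0.49°
∠(j0.051 + 14.6) = arctan(0.051/14.6) = 0.20°
∠L(j0.051) = 0.24° − (5.99° + 0.49° + 0.20°) = -6.44°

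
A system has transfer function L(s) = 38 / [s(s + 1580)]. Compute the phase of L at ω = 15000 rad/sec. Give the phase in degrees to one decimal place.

-174.0°

∠(j15000 + 1580) = arctan(15000/1580) = 83.99°
∠(j15000) = 90.00°
∠L(j15000) = − (83.99° + 90.00°) = -173.99°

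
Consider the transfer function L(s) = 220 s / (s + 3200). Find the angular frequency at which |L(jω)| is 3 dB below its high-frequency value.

For a single-pole high-pass, the −3 dB point is at the pole: ω = 3200 rad s⁻¹.

3200 rad s⁻¹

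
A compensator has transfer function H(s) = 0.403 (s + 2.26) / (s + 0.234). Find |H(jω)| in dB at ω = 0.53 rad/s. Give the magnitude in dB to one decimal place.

4.2 dB

|j0.53 + 2.26| = √(0.53² + 2.26²) = 2.321
|j0.53 + 0.234| = √(0.53² + 0.234²) = 0.5794
|H(j0.53)| = 0.403 × 2.321 / 0.5794 = 1.6147
20 log₁₀(1.6147) = 4.16 dB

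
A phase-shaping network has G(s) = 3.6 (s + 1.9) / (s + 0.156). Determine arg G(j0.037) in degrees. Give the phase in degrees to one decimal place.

-12.2°

∠(j0.037 + 1.9) = arctan(0.037/1.9) = 1.12°
∠(j0.037 + 0.156) = arctan(0.037/0.156) = 13.34°
∠G(j0.037) = 1.12° − 13.34° = -12.23°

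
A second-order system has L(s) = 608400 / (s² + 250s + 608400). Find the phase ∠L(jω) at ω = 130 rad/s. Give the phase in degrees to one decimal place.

-3.1 deg

∠[(j130)² + 250(j130) + 608400] = ∠[5.915e+05 + j32500] = 3.14°
∠L(j130) = −3.14° = -3.14°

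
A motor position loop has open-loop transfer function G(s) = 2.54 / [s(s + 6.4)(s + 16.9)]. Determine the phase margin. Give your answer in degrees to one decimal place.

Gain crossover: |G(jω)| = 1 at ω ≈ 0.0235 rad/s.
∠G(j0.0235) = −90° − arctan(0.0235/6.4) − arctan(0.0235/16.9) ≈ -90.29°
PM = 180° + (-90.29°) = 89.71°

89.7°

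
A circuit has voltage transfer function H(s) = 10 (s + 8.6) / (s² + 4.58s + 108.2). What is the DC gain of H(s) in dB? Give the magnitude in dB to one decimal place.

H(0) = 10 × 8.6 / 108.2 = 0.79482
20 log₁₀(0.79482) = -1.99 dB

-2.0 dB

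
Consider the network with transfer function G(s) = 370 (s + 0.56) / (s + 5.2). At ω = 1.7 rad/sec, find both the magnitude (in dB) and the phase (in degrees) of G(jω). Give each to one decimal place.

|G| = 41.7 dB, ∠G = 53.7°

|j1.7 + 0.56| = √(1.7² + 0.56²) = 1.79
|j1.7 + 5.2| = √(1.7² + 5.2²) = 5.471
|G(j1.7)| = 370 × 1.79 / 5.471 = 121.05
20 log₁₀(121.05) = 41.66 dB
∠(j1.7 + 0.56) = arctan(1.7/0.56) = 71.77°
∠(j1.7 + 5.2) = arctan(1.7/5.2) = 18.10°
∠G(j1.7) = 71.77° − 18.10° = 53.66°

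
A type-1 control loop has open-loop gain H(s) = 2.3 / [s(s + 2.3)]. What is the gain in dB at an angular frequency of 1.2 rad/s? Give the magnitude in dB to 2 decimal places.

-2.63 dB

|j1.2 + 2.3| = √(1.2² + 2.3²) = 2.594
|j1.2| = 1.2
|H(j1.2)| = 2.3 / (2.594 × 1.2) = 0.73882
20 log₁₀(0.73882) = -2.629 dB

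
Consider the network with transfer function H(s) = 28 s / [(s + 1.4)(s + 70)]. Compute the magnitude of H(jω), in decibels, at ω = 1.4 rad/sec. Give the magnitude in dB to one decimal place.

-11.0 dB

|j1.4| = 1.4
|j1.4 + 1.4| = √(1.4² + 1.4²) = 1.98
|j1.4 + 70| = √(1.4² + 70²) = 70.01
|H(j1.4)| = 28 × 1.4 / (1.98 × 70.01) = 0.28279
20 log₁₀(0.28279) = -10.97 dB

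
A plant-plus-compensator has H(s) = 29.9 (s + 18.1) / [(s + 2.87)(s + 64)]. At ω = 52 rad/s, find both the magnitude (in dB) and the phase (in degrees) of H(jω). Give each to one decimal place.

|j52 + 18.1| = √(52² + 18.1²) = 55.06
|j52 + 2.87| = √(52² + 2.87²) = 52.08
|j52 + 64| = √(52² + 64²) = 82.46
|H(j52)| = 29.9 × 55.06 / (52.08 × 82.46) = 0.38334
20 log₁₀(0.38334) = -8.33 dB
∠(j52 + 18.1) = arctan(52/18.1) = 70.81°
∠(j52 + 2.87) = arctan(52/2.87) = 86.84°
∠(j52 + 64) = arctan(52/64) = 39.09°
∠H(j52) = 70.81° − (86.84° + 39.09°) = -55.13°

|H| = -8.3 dB, ∠H = -55.1°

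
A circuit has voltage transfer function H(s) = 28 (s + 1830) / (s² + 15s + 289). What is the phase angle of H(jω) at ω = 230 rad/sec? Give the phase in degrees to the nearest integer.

∠(j230 + 1830) = arctan(230/1830) = 7.16°
∠[(j230)² + 15(j230) + 289] = ∠[-52611 + j3450] = 176.25°
∠H(j230) = 7.16° − 176.25° = -169.08°

-169°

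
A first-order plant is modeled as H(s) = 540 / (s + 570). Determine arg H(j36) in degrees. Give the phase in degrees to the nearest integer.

-4°

∠(j36 + 570) = arctan(36/570) = 3.61°
∠H(j36) = −3.61° = -3.61°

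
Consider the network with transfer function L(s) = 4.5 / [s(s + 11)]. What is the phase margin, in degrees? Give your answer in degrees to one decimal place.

Gain crossover: |L(jω)| = 1 at ω ≈ 0.409 rad/sec.
∠L(j0.409) = −90° − arctan(0.409/11) ≈ -92.13°
PM = 180° + (-92.13°) = 87.87°

87.9°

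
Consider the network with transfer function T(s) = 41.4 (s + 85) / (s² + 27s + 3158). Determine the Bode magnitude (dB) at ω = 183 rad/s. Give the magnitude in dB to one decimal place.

|j183 + 85| = √(183² + 85²) = 201.8
|(j183)² + 27(j183) + 3158| = |-30331 + j4941| = 3.073e+04
|T(j183)| = 41.4 × 201.8 / 3.073e+04 = 0.27183
20 log₁₀(0.27183) = -11.31 dB

-11.3 dB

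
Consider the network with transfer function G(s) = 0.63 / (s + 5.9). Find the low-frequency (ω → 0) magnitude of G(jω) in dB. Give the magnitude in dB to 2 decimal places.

-19.43 dB

G(0) = 0.63 / 5.9 = 0.10678
20 log₁₀(0.10678) = -19.430 dB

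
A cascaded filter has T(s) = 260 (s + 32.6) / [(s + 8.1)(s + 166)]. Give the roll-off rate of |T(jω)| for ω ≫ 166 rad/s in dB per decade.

With 1 zero and 2 poles, the high-frequency asymptotic slope is 20 × (1 − 2) = -20 dB/decade.

-20 dB/decade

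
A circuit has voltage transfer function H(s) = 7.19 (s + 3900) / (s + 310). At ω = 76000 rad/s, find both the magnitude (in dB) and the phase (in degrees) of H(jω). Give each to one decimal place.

|H| = 17.1 dB, ∠H = -2.7°

|j76000 + 3900| = √(76000² + 3900²) = 7.61e+04
|j76000 + 310| = √(76000² + 310²) = 7.6e+04
|H(j76000)| = 7.19 × 7.61e+04 / 7.6e+04 = 7.1994
20 log₁₀(7.1994) = 17.15 dB
∠(j76000 + 3900) = arctan(76000/3900) = 87.06°
∠(j76000 + 310) = arctan(76000/310) = 89.77°
∠H(j76000) = 87.06° − 89.77° = -2.70°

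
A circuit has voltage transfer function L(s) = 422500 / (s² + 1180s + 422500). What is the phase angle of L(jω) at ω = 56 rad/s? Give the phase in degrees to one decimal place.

-9.0 deg

∠[(j56)² + 1180(j56) + 422500] = ∠[4.1936e+05 + j66080] = 8.95°
∠L(j56) = −8.95° = -8.95°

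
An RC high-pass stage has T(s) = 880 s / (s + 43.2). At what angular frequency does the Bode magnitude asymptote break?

The single real pole at s = −43.2 gives a corner at ω = 43.2 rad/sec.

43.2 rad/sec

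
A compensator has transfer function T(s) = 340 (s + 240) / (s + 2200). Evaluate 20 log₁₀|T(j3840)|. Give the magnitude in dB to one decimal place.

49.4 dB

|j3840 + 240| = √(3840² + 240²) = 3847
|j3840 + 2200| = √(3840² + 2200²) = 4426
|T(j3840)| = 340 × 3847 / 4426 = 295.59
20 log₁₀(295.59) = 49.41 dB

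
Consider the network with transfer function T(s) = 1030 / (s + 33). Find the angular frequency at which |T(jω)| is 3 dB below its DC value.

For a single-pole low-pass, the −3 dB point is at the pole: ω = 33 rad/s.

33 rad/s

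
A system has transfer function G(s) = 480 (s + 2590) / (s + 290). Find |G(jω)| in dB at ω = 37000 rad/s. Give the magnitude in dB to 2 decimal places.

|j37000 + 2590| = √(37000² + 2590²) = 3.709e+04
|j37000 + 290| = √(37000² + 290²) = 3.7e+04
|G(j37000)| = 480 × 3.709e+04 / 3.7e+04 = 481.16
20 log₁₀(481.16) = 53.646 dB

53.65 dB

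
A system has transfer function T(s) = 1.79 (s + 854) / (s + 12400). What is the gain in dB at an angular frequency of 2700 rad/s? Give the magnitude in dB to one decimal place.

|j2700 + 854| = √(2700² + 854²) = 2832
|j2700 + 12400| = √(2700² + 12400²) = 1.269e+04
|T(j2700)| = 1.79 × 2832 / 1.269e+04 = 0.39943
20 log₁₀(0.39943) = -7.97 dB

-8.0 dB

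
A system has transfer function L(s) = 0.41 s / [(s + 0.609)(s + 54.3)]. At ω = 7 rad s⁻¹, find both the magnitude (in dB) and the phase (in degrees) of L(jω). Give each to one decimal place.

|L| = -42.5 dB, ∠L = -2.4°

|j7| = 7
|j7 + 0.609| = √(7² + 0.609²) = 7.026
|j7 + 54.3| = √(7² + 54.3²) = 54.75
|L(j7)| = 0.41 × 7 / (7.026 × 54.75) = 0.0074605
20 log₁₀(0.0074605) = -42.54 dB
∠(j7) = 90.00°
∠(j7 + 0.609) = arctan(7/0.609) = 85.03°
∠(j7 + 54.3) = arctan(7/54.3) = 7.35°
∠L(j7) = 90.00° − (85.03° + 7.35°) = -2.37°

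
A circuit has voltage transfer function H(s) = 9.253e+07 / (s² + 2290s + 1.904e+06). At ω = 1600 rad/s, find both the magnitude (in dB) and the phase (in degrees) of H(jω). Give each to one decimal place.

|(j1600)² + 2290(j1600) + 1.904e+06| = |-6.56e+05 + j3.664e+06| = 3.722e+06
|H(j1600)| = 9.253e+07 / 3.722e+06 = 24.859
20 log₁₀(24.859) = 27.91 dB
∠[(j1600)² + 2290(j1600) + 1.904e+06] = ∠[-6.56e+05 + j3.664e+06] = 100.15°
∠H(j1600) = −100.15° = -100.15°

|H| = 27.9 dB, ∠H = -100.2°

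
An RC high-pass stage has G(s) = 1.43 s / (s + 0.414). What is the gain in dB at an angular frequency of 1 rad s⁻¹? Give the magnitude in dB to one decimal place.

|j1| = 1
|j1 + 0.414| = √(1² + 0.414²) = 1.082
|G(j1)| = 1.43 × 1 / 1.082 = 1.3212
20 log₁₀(1.3212) = 2.42 dB

2.4 dB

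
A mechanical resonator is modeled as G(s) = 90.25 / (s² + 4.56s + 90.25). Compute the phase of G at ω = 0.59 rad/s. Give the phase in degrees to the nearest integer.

∠[(j0.59)² + 4.56(j0.59) + 90.25] = ∠[89.902 + j2.6904] = 1.71°
∠G(j0.59) = −1.71° = -1.71°

-2°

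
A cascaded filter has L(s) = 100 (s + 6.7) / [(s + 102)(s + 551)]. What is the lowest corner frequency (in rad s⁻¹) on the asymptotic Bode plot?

6.7 rad s⁻¹

Break frequencies occur at each pole and zero magnitude: 6.7 rad s⁻¹, 102 rad s⁻¹, 551 rad s⁻¹.
The lowest is 6.7 rad s⁻¹.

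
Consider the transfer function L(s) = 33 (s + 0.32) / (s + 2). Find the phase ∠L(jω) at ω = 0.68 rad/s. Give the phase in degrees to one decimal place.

46.0°

∠(j0.68 + 0.32) = arctan(0.68/0.32) = 64.80°
∠(j0.68 + 2) = arctan(0.68/2) = 18.78°
∠L(j0.68) = 64.80° − 18.78° = 46.02°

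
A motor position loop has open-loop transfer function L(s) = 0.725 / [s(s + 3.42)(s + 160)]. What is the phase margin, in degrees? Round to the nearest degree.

Gain crossover: |L(jω)| = 1 at ω ≈ 0.00132 rad/s.
∠L(j0.00132) = −90° − arctan(0.00132/3.42) − arctan(0.00132/160) ≈ -90.02°
PM = 180° + (-90.02°) = 89.98°

90°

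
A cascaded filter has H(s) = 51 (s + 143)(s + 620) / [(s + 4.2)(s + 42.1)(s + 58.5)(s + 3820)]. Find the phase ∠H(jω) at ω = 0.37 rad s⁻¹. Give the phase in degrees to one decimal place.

-5.7°

∠(j0.37 + 143) = arctan(0.37/143) = 0.15°
∠(j0.37 + 620) = arctan(0.37/620) = 0.03°
∠(j0.37 + 4.2) = arctan(0.37/4.2) = 5.03°
∠(j0.37 + 42.1) = arctan(0.37/42.1) = 0.50°
∠(j0.37 + 58.5) = arctan(0.37/58.5) = 0.36°
∠(j0.37 + 3820) = arctan(0.37/3820) = 0.01°
∠H(j0.37) = 0.15° + 0.03° − (5.03° + 0.50° + 0.36° + 0.01°) = -5.72°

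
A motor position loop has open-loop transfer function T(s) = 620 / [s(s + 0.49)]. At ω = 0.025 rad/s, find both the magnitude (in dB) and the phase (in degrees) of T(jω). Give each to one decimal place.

|j0.025 + 0.49| = √(0.025² + 0.49²) = 0.4906
|j0.025| = 0.025
|T(j0.025)| = 620 / (0.4906 × 0.025) = 50546
20 log₁₀(50546) = 94.07 dB
∠(j0.025 + 0.49) = arctan(0.025/0.49) = 2.92°
∠(j0.025) = 90.00°
∠T(j0.025) = − (2.92° + 90.00°) = -92.92°

|T| = 94.1 dB, ∠T = -92.9°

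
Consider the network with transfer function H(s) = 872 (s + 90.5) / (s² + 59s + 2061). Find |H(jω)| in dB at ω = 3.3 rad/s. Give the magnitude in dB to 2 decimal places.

31.67 dB

|j3.3 + 90.5| = √(3.3² + 90.5²) = 90.56
|(j3.3)² + 59(j3.3) + 2061| = |2050.1 + j194.7| = 2059
|H(j3.3)| = 872 × 90.56 / 2059 = 38.347
20 log₁₀(38.347) = 31.675 dB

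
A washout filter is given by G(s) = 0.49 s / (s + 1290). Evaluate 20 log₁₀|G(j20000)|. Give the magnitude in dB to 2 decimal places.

-6.21 dB

|j20000| = 2e+04
|j20000 + 1290| = √(20000² + 1290²) = 2.004e+04
|G(j20000)| = 0.49 × 2e+04 / 2.004e+04 = 0.48898
20 log₁₀(0.48898) = -6.214 dB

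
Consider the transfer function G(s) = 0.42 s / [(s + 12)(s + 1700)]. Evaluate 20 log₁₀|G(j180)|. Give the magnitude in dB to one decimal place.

|j180| = 180
|j180 + 12| = √(180² + 12²) = 180.4
|j180 + 1700| = √(180² + 1700²) = 1710
|G(j180)| = 0.42 × 180 / (180.4 × 1710) = 0.00024514
20 log₁₀(0.00024514) = -72.21 dB

-72.2 dB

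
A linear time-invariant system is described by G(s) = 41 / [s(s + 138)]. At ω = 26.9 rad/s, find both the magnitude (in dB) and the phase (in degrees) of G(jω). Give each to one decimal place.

|j26.9 + 138| = √(26.9² + 138²) = 140.6
|j26.9| = 26.9
|G(j26.9)| = 41 / (140.6 × 26.9) = 0.010841
20 log₁₀(0.010841) = -39.30 dB
∠(j26.9 + 138) = arctan(26.9/138) = 11.03°
∠(j26.9) = 90.00°
∠G(j26.9) = − (11.03° + 90.00°) = -101.03°

|G| = -39.3 dB, ∠G = -101.0°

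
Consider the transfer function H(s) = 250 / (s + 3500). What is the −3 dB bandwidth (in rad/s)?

3500 rad/s

For a single-pole low-pass, the −3 dB point is at the pole: ω = 3500 rad/s.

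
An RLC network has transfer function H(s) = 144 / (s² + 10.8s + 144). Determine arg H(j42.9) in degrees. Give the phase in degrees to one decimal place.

-164.7 deg

∠[(j42.9)² + 10.8(j42.9) + 144] = ∠[-1696.4 + j463.32] = 164.72°
∠H(j42.9) = −164.72° = -164.72°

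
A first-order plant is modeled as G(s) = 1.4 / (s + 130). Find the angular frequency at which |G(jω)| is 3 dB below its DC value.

For a single-pole low-pass, the −3 dB point is at the pole: ω = 130 rad/s.

130 rad/s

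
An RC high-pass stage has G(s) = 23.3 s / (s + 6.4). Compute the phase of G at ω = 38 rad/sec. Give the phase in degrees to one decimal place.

9.6°

∠(j38) = 90.00°
∠(j38 + 6.4) = arctan(38/6.4) = 80.44°
∠G(j38) = 90.00° − 80.44° = 9.56°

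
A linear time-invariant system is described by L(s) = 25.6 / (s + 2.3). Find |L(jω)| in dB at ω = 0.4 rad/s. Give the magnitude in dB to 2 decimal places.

|j0.4 + 2.3| = √(0.4² + 2.3²) = 2.335
|L(j0.4)| = 25.6 / 2.335 = 10.966
20 log₁₀(10.966) = 20.801 dB

20.80 dB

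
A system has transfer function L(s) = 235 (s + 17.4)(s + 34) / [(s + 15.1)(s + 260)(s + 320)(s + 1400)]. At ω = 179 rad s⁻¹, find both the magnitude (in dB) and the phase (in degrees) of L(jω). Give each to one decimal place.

|L| = -71.6 dB, ∠L = 7.5°

|j179 + 17.4| = √(179² + 17.4²) = 179.8
|j179 + 34| = √(179² + 34²) = 182.2
|j179 + 15.1| = √(179² + 15.1²) = 179.6
|j179 + 260| = √(179² + 260²) = 315.7
|j179 + 320| = √(179² + 320²) = 366.7
|j179 + 1400| = √(179² + 1400²) = 1411
|L(j179)| = 235 × 179.8 × 182.2 / (179.6 × 315.7 × 366.7 × 1411) = 0.00026241
20 log₁₀(0.00026241) = -71.62 dB
∠(j179 + 17.4) = arctan(179/17.4) = 84.45°
∠(j179 + 34) = arctan(179/34) = 79.25°
∠(j179 + 15.1) = arctan(179/15.1) = 85.18°
∠(j179 + 260) = arctan(179/260) = 34.55°
∠(j179 + 320) = arctan(179/320) = 29.22°
∠(j179 + 1400) = arctan(179/1400) = 7.29°
∠L(j179) = 84.45° + 79.25° − (85.18° + 34.55° + 29.22° + 7.29°) = 7.46°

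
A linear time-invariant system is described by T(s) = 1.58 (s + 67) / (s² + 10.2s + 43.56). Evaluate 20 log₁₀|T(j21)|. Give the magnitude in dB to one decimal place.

-12.2 dB

|j21 + 67| = √(21² + 67²) = 70.21
|(j21)² + 10.2(j21) + 43.56| = |-397.44 + j214.2| = 451.5
|T(j21)| = 1.58 × 70.21 / 451.5 = 0.24572
20 log₁₀(0.24572) = -12.19 dB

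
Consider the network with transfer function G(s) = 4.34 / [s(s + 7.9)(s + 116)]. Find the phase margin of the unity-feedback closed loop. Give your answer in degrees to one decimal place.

Gain crossover: |G(jω)| = 1 at ω ≈ 0.00474 rad/s.
∠G(j0.00474) = −90° − arctan(0.00474/7.9) − arctan(0.00474/116) ≈ -90.04°
PM = 180° + (-90.04°) = 89.96°

90.0°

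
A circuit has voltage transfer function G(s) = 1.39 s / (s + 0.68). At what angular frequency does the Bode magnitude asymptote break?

The single real pole at s = −0.68 gives a corner at ω = 0.68 rad/s.

0.68 rad/s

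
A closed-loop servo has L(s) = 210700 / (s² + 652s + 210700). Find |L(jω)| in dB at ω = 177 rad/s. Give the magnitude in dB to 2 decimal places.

-0.11 dB

|(j177)² + 652(j177) + 210700| = |1.7937e+05 + j1.154e+05| = 2.133e+05
|L(j177)| = 210700 / 2.133e+05 = 0.98786
20 log₁₀(0.98786) = -0.106 dB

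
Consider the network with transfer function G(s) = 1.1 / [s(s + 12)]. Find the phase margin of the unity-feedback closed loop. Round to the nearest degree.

Gain crossover: |G(jω)| = 1 at ω ≈ 0.0917 rad/s.
∠G(j0.0917) = −90° − arctan(0.0917/12) ≈ -90.44°
PM = 180° + (-90.44°) = 89.56°

90°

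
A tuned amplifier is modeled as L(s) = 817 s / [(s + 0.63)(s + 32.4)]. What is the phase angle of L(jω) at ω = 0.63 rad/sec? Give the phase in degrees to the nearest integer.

44°

∠(j0.63) = 90.00°
∠(j0.63 + 0.63) = arctan(0.63/0.63) = 45.00°
∠(j0.63 + 32.4) = arctan(0.63/32.4) = 1.11°
∠L(j0.63) = 90.00° − (45.00° + 1.11°) = 43.89°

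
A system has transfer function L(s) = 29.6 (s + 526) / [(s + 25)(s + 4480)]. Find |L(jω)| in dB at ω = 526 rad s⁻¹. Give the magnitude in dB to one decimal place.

|j526 + 526| = √(526² + 526²) = 743.9
|j526 + 25| = √(526² + 25²) = 526.6
|j526 + 4480| = √(526² + 4480²) = 4511
|L(j526)| = 29.6 × 743.9 / (526.6 × 4511) = 0.0092697
20 log₁₀(0.0092697) = -40.66 dB

-40.7 dB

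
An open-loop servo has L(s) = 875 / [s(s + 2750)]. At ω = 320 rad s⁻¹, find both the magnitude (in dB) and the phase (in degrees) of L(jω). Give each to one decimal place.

|j320 + 2750| = √(320² + 2750²) = 2769
|j320| = 320
|L(j320)| = 875 / (2769 × 320) = 0.00098765
20 log₁₀(0.00098765) = -60.11 dB
∠(j320 + 2750) = arctan(320/2750) = 6.64°
∠(j320) = 90.00°
∠L(j320) = − (6.64° + 90.00°) = -96.64°

|L| = -60.1 dB, ∠L = -96.6°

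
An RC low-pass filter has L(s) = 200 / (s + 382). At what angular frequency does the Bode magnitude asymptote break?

382 rad/s

The single real pole at s = −382 gives a corner at ω = 382 rad/s.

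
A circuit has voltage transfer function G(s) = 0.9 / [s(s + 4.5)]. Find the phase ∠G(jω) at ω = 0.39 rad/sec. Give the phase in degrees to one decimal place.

∠(j0.39 + 4.5) = arctan(0.39/4.5) = 4.95°
∠(j0.39) = 90.00°
∠G(j0.39) = − (4.95° + 90.00°) = -94.95°

-95.0°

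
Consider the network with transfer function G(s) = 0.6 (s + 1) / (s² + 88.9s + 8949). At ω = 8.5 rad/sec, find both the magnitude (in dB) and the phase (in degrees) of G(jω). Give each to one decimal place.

|G| = -64.8 dB, ∠G = 78.4°

|j8.5 + 1| = √(8.5² + 1²) = 8.559
|(j8.5)² + 88.9(j8.5) + 8949| = |8876.8 + j755.65| = 8909
|G(j8.5)| = 0.6 × 8.559 / 8909 = 0.00057641
20 log₁₀(0.00057641) = -64.79 dB
∠(j8.5 + 1) = arctan(8.5/1) = 83.29°
∠[(j8.5)² + 88.9(j8.5) + 8949] = ∠[8876.8 + j755.65] = 4.87°
∠G(j8.5) = 83.29° − 4.87° = 78.42°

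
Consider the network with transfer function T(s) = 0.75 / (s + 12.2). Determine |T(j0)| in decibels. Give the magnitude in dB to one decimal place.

-24.2 dB

T(0) = 0.75 / 12.2 = 0.061475
20 log₁₀(0.061475) = -24.23 dB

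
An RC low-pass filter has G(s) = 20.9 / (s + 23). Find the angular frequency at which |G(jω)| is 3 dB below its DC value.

For a single-pole low-pass, the −3 dB point is at the pole: ω = 23 rad/s.

23 rad/s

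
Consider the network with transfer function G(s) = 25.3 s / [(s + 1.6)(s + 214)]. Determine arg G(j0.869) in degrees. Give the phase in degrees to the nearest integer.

∠(j0.869) = 90.00°
∠(j0.869 + 1.6) = arctan(0.869/1.6) = 28.51°
∠(j0.869 + 214) = arctan(0.869/214) = 0.23°
∠G(j0.869) = 90.00° − (28.51° + 0.23°) = 61.26°

61°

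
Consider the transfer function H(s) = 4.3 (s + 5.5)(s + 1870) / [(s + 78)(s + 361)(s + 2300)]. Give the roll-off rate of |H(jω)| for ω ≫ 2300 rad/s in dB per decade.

-20 dB/decade

With 2 zeros and 3 poles, the high-frequency asymptotic slope is 20 × (2 − 3) = -20 dB/decade.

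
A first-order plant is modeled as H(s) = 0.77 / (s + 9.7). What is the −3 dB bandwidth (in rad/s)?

For a single-pole low-pass, the −3 dB point is at the pole: ω = 9.7 rad/s.

9.7 rad/s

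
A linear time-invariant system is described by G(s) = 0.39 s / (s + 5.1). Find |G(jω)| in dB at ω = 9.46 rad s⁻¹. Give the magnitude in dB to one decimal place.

|j9.46| = 9.46
|j9.46 + 5.1| = √(9.46² + 5.1²) = 10.75
|G(j9.46)| = 0.39 × 9.46 / 10.75 = 0.34329
20 log₁₀(0.34329) = -9.29 dB

-9.3 dB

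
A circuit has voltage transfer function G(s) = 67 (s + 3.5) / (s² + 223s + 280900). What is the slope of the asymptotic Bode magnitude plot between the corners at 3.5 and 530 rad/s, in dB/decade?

20 dB/decade

In this band the factors already past their corner are: zero at 3.5; net slope = 20 dB/decade.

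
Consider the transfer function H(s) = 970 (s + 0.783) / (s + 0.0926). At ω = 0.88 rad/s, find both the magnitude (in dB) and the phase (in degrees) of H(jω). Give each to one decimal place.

|H| = 62.2 dB, ∠H = -35.7 deg

|j0.88 + 0.783| = √(0.88² + 0.783²) = 1.178
|j0.88 + 0.0926| = √(0.88² + 0.0926²) = 0.8849
|H(j0.88)| = 970 × 1.178 / 0.8849 = 1291.3
20 log₁₀(1291.3) = 62.22 dB
∠(j0.88 + 0.783) = arctan(0.88/0.783) = 48.34°
∠(j0.88 + 0.0926) = arctan(0.88/0.0926) = 83.99°
∠H(j0.88) = 48.34° − 83.99° = -35.65°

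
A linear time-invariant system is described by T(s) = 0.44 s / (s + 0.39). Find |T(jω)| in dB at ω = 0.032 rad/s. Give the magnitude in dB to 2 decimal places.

|j0.032| = 0.032
|j0.032 + 0.39| = √(0.032² + 0.39²) = 0.3913
|T(j0.032)| = 0.44 × 0.032 / 0.3913 = 0.035982
20 log₁₀(0.035982) = -28.878 dB

-28.88 dB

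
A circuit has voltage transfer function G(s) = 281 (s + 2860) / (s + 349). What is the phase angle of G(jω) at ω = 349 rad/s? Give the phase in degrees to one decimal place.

-38.0°

∠(j349 + 2860) = arctan(349/2860) = 6.96°
∠(j349 + 349) = arctan(349/349) = 45.00°
∠G(j349) = 6.96° − 45.00° = -38.04°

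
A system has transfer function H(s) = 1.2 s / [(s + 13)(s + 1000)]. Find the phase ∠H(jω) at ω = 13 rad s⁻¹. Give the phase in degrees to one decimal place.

44.3°

∠(j13) = 90.00°
∠(j13 + 13) = arctan(13/13) = 45.00°
∠(j13 + 1000) = arctan(13/1000) = 0.74°
∠H(j13) = 90.00° − (45.00° + 0.74°) = 44.26°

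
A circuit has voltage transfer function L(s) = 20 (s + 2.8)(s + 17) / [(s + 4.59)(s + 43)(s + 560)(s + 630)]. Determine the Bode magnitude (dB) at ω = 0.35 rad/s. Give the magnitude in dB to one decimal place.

|j0.35 + 2.8| = √(0.35² + 2.8²) = 2.822
|j0.35 + 17| = √(0.35² + 17²) = 17
|j0.35 + 4.59| = √(0.35² + 4.59²) = 4.603
|j0.35 + 43| = √(0.35² + 43²) = 43
|j0.35 + 560| = √(0.35² + 560²) = 560
|j0.35 + 630| = √(0.35² + 630²) = 630
|L(j0.35)| = 20 × 2.822 × 17 / (4.603 × 43 × 560 × 630) = 1.3741e-05
20 log₁₀(1.3741e-05) = -97.24 dB

-97.2 dB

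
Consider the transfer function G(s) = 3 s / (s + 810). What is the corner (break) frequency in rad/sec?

810 rad/sec

The single real pole at s = −810 gives a corner at ω = 810 rad/sec.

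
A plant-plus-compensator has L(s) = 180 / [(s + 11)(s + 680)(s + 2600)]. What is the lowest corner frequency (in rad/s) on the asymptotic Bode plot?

Break frequencies occur at each pole and zero magnitude: 11 rad/s, 680 rad/s, 2600 rad/s.
The lowest is 11 rad/s.

11 rad/s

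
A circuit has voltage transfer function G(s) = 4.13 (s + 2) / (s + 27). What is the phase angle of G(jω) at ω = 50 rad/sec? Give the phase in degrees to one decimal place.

∠(j50 + 2) = arctan(50/2) = 87.71°
∠(j50 + 27) = arctan(50/27) = 61.63°
∠G(j50) = 87.71° − 61.63° = 26.08°

26.1°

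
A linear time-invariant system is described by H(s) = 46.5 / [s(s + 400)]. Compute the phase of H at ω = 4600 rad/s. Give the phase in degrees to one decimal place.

-175.0°

∠(j4600 + 400) = arctan(4600/400) = 85.03°
∠(j4600) = 90.00°
∠H(j4600) = − (85.03° + 90.00°) = -175.03°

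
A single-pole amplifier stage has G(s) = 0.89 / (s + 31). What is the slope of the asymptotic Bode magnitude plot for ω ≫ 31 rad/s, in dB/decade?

With 0 zeros and 1 pole, the high-frequency asymptotic slope is 20 × (0 − 1) = -20 dB/decade.

-20 dB/decade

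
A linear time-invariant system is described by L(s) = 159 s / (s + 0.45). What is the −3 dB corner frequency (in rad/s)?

0.45 rad/s

For a single-pole high-pass, the −3 dB point is at the pole: ω = 0.45 rad/s.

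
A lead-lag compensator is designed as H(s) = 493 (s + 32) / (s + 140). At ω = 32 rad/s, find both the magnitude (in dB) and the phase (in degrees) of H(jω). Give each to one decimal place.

|H| = 43.8 dB, ∠H = 32.1°

|j32 + 32| = √(32² + 32²) = 45.25
|j32 + 140| = √(32² + 140²) = 143.6
|H(j32)| = 493 × 45.25 / 143.6 = 155.36
20 log₁₀(155.36) = 43.83 dB
∠(j32 + 32) = arctan(32/32) = 45.00°
∠(j32 + 140) = arctan(32/140) = 12.88°
∠H(j32) = 45.00° − 12.88° = 32.12°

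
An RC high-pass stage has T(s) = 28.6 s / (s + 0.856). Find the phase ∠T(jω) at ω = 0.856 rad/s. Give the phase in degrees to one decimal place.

45.0°

∠(j0.856) = 90.00°
∠(j0.856 + 0.856) = arctan(0.856/0.856) = 45.00°
∠T(j0.856) = 90.00° − 45.00° = 45.00°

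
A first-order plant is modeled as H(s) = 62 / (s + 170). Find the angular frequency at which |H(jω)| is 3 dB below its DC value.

For a single-pole low-pass, the −3 dB point is at the pole: ω = 170 rad/s.

170 rad/s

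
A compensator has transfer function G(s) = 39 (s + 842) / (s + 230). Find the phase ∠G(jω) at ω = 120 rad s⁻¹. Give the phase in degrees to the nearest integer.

∠(j120 + 842) = arctan(120/842) = 8.11°
∠(j120 + 230) = arctan(120/230) = 27.55°
∠G(j120) = 8.11° − 27.55° = -19.44°

-19°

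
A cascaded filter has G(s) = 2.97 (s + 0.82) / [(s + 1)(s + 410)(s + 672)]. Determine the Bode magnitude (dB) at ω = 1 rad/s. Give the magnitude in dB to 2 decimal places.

-100.12 dB

|j1 + 0.82| = √(1² + 0.82²) = 1.293
|j1 + 1| = √(1² + 1²) = 1.414
|j1 + 410| = √(1² + 410²) = 410
|j1 + 672| = √(1² + 672²) = 672
|G(j1)| = 2.97 × 1.293 / (1.414 × 410 × 672) = 9.8573e-06
20 log₁₀(9.8573e-06) = -100.125 dB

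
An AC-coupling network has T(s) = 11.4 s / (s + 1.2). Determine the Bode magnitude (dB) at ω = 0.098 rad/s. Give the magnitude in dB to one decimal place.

|j0.098| = 0.098
|j0.098 + 1.2| = √(0.098² + 1.2²) = 1.204
|T(j0.098)| = 11.4 × 0.098 / 1.204 = 0.92791
20 log₁₀(0.92791) = -0.65 dB

-0.6 dB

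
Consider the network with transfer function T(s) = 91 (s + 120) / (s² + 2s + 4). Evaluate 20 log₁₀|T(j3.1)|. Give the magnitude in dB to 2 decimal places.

62.32 dB

|j3.1 + 120| = √(3.1² + 120²) = 120
|(j3.1)² + 2(j3.1) + 4| = |-5.61 + j6.2| = 8.361
|T(j3.1)| = 91 × 120 / 8.361 = 1306.4
20 log₁₀(1306.4) = 62.322 dB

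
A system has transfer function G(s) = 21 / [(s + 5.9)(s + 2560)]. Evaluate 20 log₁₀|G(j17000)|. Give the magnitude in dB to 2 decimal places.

|j17000 + 5.9| = √(17000² + 5.9²) = 1.7e+04
|j17000 + 2560| = √(17000² + 2560²) = 1.719e+04
|G(j17000)| = 21 / (1.7e+04 × 1.719e+04) = 7.1854e-08
20 log₁₀(7.1854e-08) = -142.871 dB

-142.87 dB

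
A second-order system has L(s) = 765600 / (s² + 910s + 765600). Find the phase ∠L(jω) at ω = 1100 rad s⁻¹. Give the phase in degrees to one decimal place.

∠[(j1100)² + 910(j1100) + 765600] = ∠[-4.444e+05 + j1.001e+06] = 113.94°
∠L(j1100) = −113.94° = -113.94°

-113.9°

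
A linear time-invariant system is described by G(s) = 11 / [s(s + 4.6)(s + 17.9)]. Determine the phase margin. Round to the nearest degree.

Gain crossover: |G(jω)| = 1 at ω ≈ 0.134 rad/sec.
∠G(j0.134) = −90° − arctan(0.134/4.6) − arctan(0.134/17.9) ≈ -92.09°
PM = 180° + (-92.09°) = 87.91°

88 deg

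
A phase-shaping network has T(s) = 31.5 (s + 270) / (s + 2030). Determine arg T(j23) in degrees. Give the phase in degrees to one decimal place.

4.2°

∠(j23 + 270) = arctan(23/270) = 4.87°
∠(j23 + 2030) = arctan(23/2030) = 0.65°
∠T(j23) = 4.87° − 0.65° = 4.22°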